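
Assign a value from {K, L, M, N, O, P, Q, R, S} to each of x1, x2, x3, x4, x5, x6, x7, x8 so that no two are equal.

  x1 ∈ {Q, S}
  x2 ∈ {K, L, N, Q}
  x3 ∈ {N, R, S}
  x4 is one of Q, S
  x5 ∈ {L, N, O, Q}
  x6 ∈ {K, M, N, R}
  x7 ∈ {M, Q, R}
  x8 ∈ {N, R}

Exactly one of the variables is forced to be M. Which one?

The 8 variables together cover exactly {K, L, M, N, O, Q, R, S} — 8 values for 8 variables — and O appears only in x5's list, so x5 = O.
The 7 still-open variables together cover exactly {K, L, M, N, Q, R, S} — 7 values for 7 variables — and L appears only in x2's list, so x2 = L.
Among the 6 still-open variables, K fits only x6 (and all 6 values in {K, M, N, Q, R, S} must be used), so x6 = K.
Among the 5 still-open variables, M fits only x7 (and all 5 values in {M, N, Q, R, S} must be used), so x7 = M.

x7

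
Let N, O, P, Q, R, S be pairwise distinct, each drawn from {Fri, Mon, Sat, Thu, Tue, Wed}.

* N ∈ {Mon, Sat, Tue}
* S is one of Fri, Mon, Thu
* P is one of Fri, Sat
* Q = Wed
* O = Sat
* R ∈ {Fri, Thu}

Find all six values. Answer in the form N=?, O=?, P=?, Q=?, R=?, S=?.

O must be Sat (only option left). So N, P can't be Sat.
P must be Fri (only option left). Remove Fri from R, S.
Q's domain is down to {Wed}, so Q = Wed.
R's domain is down to {Thu}, so R = Thu. Remove Thu from S.
S must be Mon (only option left). Strike Mon from N.
That leaves N = Tue.

N=Tue, O=Sat, P=Fri, Q=Wed, R=Thu, S=Mon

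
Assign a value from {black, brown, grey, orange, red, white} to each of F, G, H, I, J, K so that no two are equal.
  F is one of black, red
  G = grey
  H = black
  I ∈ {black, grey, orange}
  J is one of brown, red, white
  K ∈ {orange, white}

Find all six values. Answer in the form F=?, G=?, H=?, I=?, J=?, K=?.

G has just one choice, so G = grey. So I can't be grey.
H's domain is down to {black}, so H = black. Remove black from F, I.
I's domain is down to {orange}, so I = orange. Strike orange from K.
K has just one choice, so K = white. Remove white from J.
That leaves F = red. Strike red from J.
J has just one choice, so J = brown.

F=red, G=grey, H=black, I=orange, J=brown, K=white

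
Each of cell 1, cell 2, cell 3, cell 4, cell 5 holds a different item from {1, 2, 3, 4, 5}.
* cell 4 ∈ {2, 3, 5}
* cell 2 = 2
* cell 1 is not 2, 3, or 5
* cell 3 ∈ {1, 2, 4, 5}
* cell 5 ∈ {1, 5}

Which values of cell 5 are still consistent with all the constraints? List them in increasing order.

1, 5

cell 2 must be 2 (only option left). Eliminate 2 elsewhere: cell 3, cell 4.
The 4 still-open variables draw from only 4 values {1, 3, 4, 5}, so each is used; only cell 4 can be 3, hence cell 4 = 3.
No further eliminations apply; cell 5 can still be any of 1, 5.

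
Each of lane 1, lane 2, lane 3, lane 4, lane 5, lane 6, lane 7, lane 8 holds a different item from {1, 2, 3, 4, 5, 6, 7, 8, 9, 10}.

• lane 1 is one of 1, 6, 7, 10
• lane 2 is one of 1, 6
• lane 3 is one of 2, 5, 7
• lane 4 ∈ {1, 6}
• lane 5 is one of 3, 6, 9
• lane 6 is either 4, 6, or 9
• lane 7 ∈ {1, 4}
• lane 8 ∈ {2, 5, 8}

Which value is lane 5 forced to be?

lane 2 and lane 4 between them cover only {1, 6} — a naked pair. Remove those values from lane 1, lane 5, lane 6, lane 7.
That leaves lane 7 = 4. So lane 6 can't be 4.
That leaves lane 6 = 9. Strike 9 from lane 5.
So lane 5 = 3.

3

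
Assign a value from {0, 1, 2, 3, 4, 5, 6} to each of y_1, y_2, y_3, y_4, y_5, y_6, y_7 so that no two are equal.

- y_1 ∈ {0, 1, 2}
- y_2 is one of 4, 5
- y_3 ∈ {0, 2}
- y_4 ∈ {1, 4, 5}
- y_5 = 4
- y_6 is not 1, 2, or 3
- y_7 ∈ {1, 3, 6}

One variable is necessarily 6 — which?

y_5's domain is down to {4}, so y_5 = 4. So y_2, y_4, y_6 can't be 4.
y_2 has just one choice, so y_2 = 5. So y_4, y_6 can't be 5.
That leaves y_4 = 1. Eliminate 1 elsewhere: y_1, y_7.
The 4 still-open variables together cover exactly {0, 2, 3, 6} — 4 values for 4 variables — and 3 appears only in y_7's list, so y_7 = 3.
Among the 3 still-open variables, 6 fits only y_6 (and all 3 values in {0, 2, 6} must be used), so y_6 = 6.

y_6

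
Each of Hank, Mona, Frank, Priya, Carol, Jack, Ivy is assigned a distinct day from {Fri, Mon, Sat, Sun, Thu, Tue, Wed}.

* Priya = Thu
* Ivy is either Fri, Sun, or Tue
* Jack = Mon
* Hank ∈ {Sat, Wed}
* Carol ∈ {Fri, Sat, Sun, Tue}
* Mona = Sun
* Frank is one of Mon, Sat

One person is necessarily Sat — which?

Frank

Mona has just one choice, so Mona = Sun. So Carol, Ivy can't be Sun.
Priya must be Thu (only option left).
That leaves Jack = Mon. Strike Mon from Frank.
So Sat goes to Frank.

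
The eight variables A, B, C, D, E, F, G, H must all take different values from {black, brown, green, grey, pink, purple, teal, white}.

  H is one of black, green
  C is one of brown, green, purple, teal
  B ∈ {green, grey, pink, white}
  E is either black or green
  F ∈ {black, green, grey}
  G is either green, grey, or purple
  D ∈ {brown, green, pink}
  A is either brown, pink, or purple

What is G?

purple

The 8 variables draw from only 8 values {black, brown, green, grey, pink, purple, teal, white}, so each is used; only C can be teal, hence C = teal.
The 7 still-open variables draw from only 7 values {black, brown, green, grey, pink, purple, white}, so each is used; only B can be white, hence B = white.
The 2 variables E and H are confined to {black, green}, which locks those values in; drop them from D, F, G.
F has just one choice, so F = grey. Remove grey from G.
So G = purple.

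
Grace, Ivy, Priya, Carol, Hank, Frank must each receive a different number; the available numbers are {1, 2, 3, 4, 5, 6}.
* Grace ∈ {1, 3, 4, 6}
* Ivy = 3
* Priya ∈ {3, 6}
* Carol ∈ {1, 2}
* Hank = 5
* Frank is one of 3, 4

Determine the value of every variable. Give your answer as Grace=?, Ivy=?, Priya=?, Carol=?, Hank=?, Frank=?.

Ivy's domain is down to {3}, so Ivy = 3. Eliminate 3 elsewhere: Grace, Priya, Frank.
Priya has just one choice, so Priya = 6. Strike 6 from Grace.
That leaves Hank = 5.
Frank must be 4 (only option left). Remove 4 from Grace.
Grace's domain is down to {1}, so Grace = 1. Strike 1 from Carol.
That leaves Carol = 2.

Grace=1, Ivy=3, Priya=6, Carol=2, Hank=5, Frank=4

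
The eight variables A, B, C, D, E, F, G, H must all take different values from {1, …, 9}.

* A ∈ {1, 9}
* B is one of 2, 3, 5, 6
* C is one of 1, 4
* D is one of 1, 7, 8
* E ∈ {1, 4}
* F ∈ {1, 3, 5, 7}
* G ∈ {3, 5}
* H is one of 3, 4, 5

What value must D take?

C and E between them cover only {1, 4} — a naked pair. Remove those values from A, D, F, H.
A's domain is down to {9}, so A = 9.
G and H share exactly the 2 values {3, 5}; by pigeonhole those values go to them, so strike 3, 5 from B, F.
That leaves F = 7. Eliminate 7 elsewhere: D.
So D = 8.

8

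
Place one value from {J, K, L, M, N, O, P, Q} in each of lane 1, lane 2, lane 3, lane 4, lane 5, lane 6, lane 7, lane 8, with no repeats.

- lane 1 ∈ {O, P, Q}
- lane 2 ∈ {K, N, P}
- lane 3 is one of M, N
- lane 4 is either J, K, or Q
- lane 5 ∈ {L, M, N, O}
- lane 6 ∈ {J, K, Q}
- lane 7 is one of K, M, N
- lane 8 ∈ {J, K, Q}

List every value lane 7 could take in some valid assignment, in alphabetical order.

The 8 variables draw from only 8 values {J, K, L, M, N, O, P, Q}, so each is used; only lane 5 can be L, hence lane 5 = L.
The 7 still-open variables draw from only 7 values {J, K, M, N, O, P, Q}, so each is used; only lane 1 can be O, hence lane 1 = O.
The 6 still-open variables draw from only 6 values {J, K, M, N, P, Q}, so each is used; only lane 2 can be P, hence lane 2 = P.
The 3 variables lane 4, lane 6, lane 8 are confined to {J, K, Q}, which locks those values in; drop them from lane 7.
No further eliminations apply; lane 7 can still be any of M, N.

M, N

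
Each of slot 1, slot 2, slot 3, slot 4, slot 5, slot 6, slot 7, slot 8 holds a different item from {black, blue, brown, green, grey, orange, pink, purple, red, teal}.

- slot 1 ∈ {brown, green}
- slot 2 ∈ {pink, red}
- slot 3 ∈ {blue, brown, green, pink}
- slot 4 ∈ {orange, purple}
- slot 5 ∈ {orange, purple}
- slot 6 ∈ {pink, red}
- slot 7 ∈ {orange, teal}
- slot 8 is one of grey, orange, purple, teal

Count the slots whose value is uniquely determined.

2

slot 2 and slot 6 between them cover only {pink, red} — a naked pair. Remove those values from slot 3.
The 2 variables slot 4 and slot 5 are confined to {orange, purple}, which locks those values in; drop them from slot 7, slot 8.
slot 7's domain is down to {teal}, so slot 7 = teal. Strike teal from slot 8.
That leaves slot 8 = grey.
Determined: slot 7=teal, slot 8=grey. The other slots each still have more than one consistent value. That makes 2.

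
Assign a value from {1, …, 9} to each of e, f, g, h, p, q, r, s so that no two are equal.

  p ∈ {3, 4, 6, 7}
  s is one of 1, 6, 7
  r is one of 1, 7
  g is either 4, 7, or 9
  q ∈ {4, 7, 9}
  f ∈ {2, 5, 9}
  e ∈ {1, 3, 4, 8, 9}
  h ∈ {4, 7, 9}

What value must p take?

g, h, q between them cover only {4, 7, 9} — a naked triple. Remove those values from e, f, p, r, s.
That leaves r = 1. Strike 1 from e, s.
s's domain is down to {6}, so s = 6. So p can't be 6.
So p = 3.

3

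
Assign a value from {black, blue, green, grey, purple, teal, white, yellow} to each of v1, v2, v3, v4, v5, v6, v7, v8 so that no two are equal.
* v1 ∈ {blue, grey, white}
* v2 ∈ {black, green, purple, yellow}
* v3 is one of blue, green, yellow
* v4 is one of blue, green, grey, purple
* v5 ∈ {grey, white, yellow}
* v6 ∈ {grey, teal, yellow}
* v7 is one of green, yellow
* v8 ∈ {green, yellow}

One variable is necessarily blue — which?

v3

The 8 variables draw from only 8 values {black, blue, green, grey, purple, teal, white, yellow}, so each is used; only v2 can be black, hence v2 = black.
The 7 still-open variables together cover exactly {blue, green, grey, purple, teal, white, yellow} — 7 values for 7 variables — and purple appears only in v4's list, so v4 = purple.
The 6 still-open variables draw from only 6 values {blue, green, grey, teal, white, yellow}, so each is used; only v6 can be teal, hence v6 = teal.
The 2 variables v7 and v8 are confined to {green, yellow}, which locks those values in; drop them from v3, v5.
So blue goes to v3.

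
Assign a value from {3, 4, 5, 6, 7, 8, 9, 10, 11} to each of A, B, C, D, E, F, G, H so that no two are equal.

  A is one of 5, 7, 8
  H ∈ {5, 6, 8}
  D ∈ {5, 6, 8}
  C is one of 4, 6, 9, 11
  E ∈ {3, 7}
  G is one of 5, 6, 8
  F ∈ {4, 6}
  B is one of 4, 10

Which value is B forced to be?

10

D, G, H between them cover only {5, 6, 8} — a naked triple. Remove those values from A, C, F.
A must be 7 (only option left). Strike 7 from E.
E must be 3 (only option left).
That leaves F = 4. Eliminate 4 elsewhere: B, C.
So B = 10.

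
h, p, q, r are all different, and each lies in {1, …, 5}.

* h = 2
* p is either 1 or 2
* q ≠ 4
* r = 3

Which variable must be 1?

p

h's domain is down to {2}, so h = 2. Strike 2 from p, q.
So 1 goes to p.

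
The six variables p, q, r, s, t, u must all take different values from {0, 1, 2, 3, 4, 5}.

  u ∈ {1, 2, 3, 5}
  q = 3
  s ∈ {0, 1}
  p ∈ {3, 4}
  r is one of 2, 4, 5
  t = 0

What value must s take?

q must be 3 (only option left). Remove 3 from p, u.
That leaves t = 0. So s can't be 0.
So s = 1.

1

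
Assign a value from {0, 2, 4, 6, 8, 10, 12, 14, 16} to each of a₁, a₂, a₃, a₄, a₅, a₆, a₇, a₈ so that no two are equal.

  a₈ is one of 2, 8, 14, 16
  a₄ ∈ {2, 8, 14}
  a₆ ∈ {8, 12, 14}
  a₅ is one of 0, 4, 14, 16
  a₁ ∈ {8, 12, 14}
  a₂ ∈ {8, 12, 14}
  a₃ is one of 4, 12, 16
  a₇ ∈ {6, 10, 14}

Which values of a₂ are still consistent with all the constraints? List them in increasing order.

8, 12, 14

a₁, a₂, a₆ share exactly the 3 values {8, 12, 14}; by pigeonhole those values go to them, so strike 8, 12, 14 from a₃, a₄, a₅, a₇, a₈.
a₄ must be 2 (only option left). Strike 2 from a₈.
a₈'s domain is down to {16}, so a₈ = 16. Remove 16 from a₃, a₅.
a₃ has just one choice, so a₃ = 4. Remove 4 from a₅.
a₅ must be 0 (only option left).
No further eliminations apply; a₂ can still be any of 8, 12, 14.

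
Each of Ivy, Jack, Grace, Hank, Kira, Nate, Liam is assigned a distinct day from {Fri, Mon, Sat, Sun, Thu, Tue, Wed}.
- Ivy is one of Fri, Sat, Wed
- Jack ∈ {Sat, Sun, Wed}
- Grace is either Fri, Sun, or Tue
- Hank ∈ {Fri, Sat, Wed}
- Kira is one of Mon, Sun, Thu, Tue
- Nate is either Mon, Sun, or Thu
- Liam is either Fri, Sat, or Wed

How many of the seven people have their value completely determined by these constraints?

2

Ivy, Hank, Liam share exactly the 3 values {Fri, Sat, Wed}; by pigeonhole those values go to them, so strike Fri, Sat, Wed from Jack, Grace.
Jack has just one choice, so Jack = Sun. So Grace, Kira, Nate can't be Sun.
Grace has just one choice, so Grace = Tue. Remove Tue from Kira.
Determined: Jack=Sun, Grace=Tue. The other people each still have more than one consistent value. That makes 2.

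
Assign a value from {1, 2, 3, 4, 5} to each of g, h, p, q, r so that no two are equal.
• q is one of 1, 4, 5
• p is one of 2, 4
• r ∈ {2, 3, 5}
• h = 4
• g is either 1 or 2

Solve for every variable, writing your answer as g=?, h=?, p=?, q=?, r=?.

h has just one choice, so h = 4. So p, q can't be 4.
p's domain is down to {2}, so p = 2. So g, r can't be 2.
g's domain is down to {1}, so g = 1. So q can't be 1.
q must be 5 (only option left). Remove 5 from r.
r's domain is down to {3}, so r = 3.

g=1, h=4, p=2, q=5, r=3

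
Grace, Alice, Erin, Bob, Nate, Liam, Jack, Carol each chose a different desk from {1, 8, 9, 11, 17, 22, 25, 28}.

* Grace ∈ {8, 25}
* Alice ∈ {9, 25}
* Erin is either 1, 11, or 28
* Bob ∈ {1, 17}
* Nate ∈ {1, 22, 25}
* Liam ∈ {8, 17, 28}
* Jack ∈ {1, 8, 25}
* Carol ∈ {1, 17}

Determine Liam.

28

The 8 variables draw from only 8 values {1, 8, 9, 11, 17, 22, 25, 28}, so each is used; only Alice can be 9, hence Alice = 9.
Among the 7 still-open variables, 11 fits only Erin (and all 7 values in {1, 8, 11, 17, 22, 25, 28} must be used), so Erin = 11.
The 6 still-open variables draw from only 6 values {1, 8, 17, 22, 25, 28}, so each is used; only Nate can be 22, hence Nate = 22.
Among the 5 still-open variables, 28 fits only Liam (and all 5 values in {1, 8, 17, 25, 28} must be used), so Liam = 28.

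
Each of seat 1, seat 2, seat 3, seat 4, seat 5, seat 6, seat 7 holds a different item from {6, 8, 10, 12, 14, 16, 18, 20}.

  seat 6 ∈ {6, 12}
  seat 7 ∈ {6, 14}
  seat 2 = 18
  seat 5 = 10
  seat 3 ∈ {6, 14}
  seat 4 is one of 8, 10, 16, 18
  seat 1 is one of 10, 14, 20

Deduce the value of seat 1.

20

seat 2's domain is down to {18}, so seat 2 = 18. Strike 18 from seat 4.
seat 5 must be 10 (only option left). Eliminate 10 elsewhere: seat 1, seat 4.
seat 3 and seat 7 share exactly the 2 values {6, 14}; by pigeonhole those values go to them, so strike 6, 14 from seat 1, seat 6.
So seat 1 = 20.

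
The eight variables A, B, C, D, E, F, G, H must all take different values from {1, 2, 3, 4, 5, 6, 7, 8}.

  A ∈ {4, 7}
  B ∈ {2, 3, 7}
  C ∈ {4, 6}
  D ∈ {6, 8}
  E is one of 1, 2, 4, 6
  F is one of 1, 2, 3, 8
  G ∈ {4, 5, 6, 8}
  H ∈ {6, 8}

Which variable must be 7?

A

Among the 8 variables, 5 fits only G (and all 8 values in {1, 2, 3, 4, 5, 6, 7, 8} must be used), so G = 5.
The 2 variables D and H are confined to {6, 8}, which locks those values in; drop them from C, E, F.
That leaves C = 4. So A, E can't be 4.
So 7 goes to A.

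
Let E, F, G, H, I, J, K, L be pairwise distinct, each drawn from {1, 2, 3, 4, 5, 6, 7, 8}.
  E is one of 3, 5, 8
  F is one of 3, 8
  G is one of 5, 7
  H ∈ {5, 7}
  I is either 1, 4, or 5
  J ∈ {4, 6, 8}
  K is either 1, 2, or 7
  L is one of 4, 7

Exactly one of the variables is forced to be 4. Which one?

L

The 8 variables together cover exactly {1, 2, 3, 4, 5, 6, 7, 8} — 8 values for 8 variables — and 2 appears only in K's list, so K = 2.
Among the 7 still-open variables, 1 fits only I (and all 7 values in {1, 3, 4, 5, 6, 7, 8} must be used), so I = 1.
Among the 6 still-open variables, 6 fits only J (and all 6 values in {3, 4, 5, 6, 7, 8} must be used), so J = 6.
The 5 still-open variables together cover exactly {3, 4, 5, 7, 8} — 5 values for 5 variables — and 4 appears only in L's list, so L = 4.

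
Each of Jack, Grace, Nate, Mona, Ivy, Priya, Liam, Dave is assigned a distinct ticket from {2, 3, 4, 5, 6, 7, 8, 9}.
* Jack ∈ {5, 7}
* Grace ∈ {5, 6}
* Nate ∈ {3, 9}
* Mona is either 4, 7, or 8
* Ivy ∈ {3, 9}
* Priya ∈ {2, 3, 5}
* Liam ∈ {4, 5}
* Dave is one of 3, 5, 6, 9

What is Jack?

The 8 variables together cover exactly {2, 3, 4, 5, 6, 7, 8, 9} — 8 values for 8 variables — and 2 appears only in Priya's list, so Priya = 2.
The 7 still-open variables draw from only 7 values {3, 4, 5, 6, 7, 8, 9}, so each is used; only Mona can be 8, hence Mona = 8.
Among the 6 still-open variables, 4 fits only Liam (and all 6 values in {3, 4, 5, 6, 7, 9} must be used), so Liam = 4.
Among the 5 still-open variables, 7 fits only Jack (and all 5 values in {3, 5, 6, 7, 9} must be used), so Jack = 7.

7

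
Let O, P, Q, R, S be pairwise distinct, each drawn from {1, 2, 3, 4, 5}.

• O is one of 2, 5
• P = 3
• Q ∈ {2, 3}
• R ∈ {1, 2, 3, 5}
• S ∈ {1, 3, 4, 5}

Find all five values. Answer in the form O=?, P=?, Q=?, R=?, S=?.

O=5, P=3, Q=2, R=1, S=4

P has just one choice, so P = 3. So Q, R, S can't be 3.
That leaves Q = 2. Eliminate 2 elsewhere: O, R.
O's domain is down to {5}, so O = 5. Strike 5 from R, S.
R has just one choice, so R = 1. So S can't be 1.
That leaves S = 4.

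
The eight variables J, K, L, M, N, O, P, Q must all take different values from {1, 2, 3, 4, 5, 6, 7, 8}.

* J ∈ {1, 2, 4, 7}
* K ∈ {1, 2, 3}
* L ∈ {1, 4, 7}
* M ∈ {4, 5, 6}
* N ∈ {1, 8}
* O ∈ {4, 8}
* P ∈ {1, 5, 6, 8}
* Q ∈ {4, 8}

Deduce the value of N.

1

The 8 variables draw from only 8 values {1, 2, 3, 4, 5, 6, 7, 8}, so each is used; only K can be 3, hence K = 3.
The 7 still-open variables draw from only 7 values {1, 2, 4, 5, 6, 7, 8}, so each is used; only J can be 2, hence J = 2.
Among the 6 still-open variables, 7 fits only L (and all 6 values in {1, 4, 5, 6, 7, 8} must be used), so L = 7.
O and Q share exactly the 2 values {4, 8}; by pigeonhole those values go to them, so strike 4, 8 from M, N, P.
So N = 1.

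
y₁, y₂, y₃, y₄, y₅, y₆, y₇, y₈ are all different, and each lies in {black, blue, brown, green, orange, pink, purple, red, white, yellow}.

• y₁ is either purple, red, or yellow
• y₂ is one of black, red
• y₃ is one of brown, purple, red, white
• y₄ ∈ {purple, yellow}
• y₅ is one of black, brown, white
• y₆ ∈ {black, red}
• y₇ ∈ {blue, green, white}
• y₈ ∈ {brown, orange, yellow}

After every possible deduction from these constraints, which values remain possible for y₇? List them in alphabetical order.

blue, green

The 2 variables y₂ and y₆ are confined to {black, red}, which locks those values in; drop them from y₁, y₃, y₅.
y₁ and y₄ between them cover only {purple, yellow} — a naked pair. Remove those values from y₃, y₈.
y₃ and y₅ between them cover only {brown, white} — a naked pair. Remove those values from y₇, y₈.
y₈ must be orange (only option left).
No further eliminations apply; y₇ can still be any of blue, green.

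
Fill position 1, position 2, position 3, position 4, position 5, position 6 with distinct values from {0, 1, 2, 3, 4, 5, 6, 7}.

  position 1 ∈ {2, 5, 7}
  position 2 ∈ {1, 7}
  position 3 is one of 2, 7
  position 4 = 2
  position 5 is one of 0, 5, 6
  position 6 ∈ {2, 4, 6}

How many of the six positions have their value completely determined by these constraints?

position 4 must be 2 (only option left). Strike 2 from position 1, position 3, position 6.
position 3 has just one choice, so position 3 = 7. So position 1, position 2 can't be 7.
position 1's domain is down to {5}, so position 1 = 5. Eliminate 5 elsewhere: position 5.
position 2 must be 1 (only option left).
Determined: position 1=5, position 2=1, position 3=7, position 4=2. The other positions each still have more than one consistent value. That makes 4.

4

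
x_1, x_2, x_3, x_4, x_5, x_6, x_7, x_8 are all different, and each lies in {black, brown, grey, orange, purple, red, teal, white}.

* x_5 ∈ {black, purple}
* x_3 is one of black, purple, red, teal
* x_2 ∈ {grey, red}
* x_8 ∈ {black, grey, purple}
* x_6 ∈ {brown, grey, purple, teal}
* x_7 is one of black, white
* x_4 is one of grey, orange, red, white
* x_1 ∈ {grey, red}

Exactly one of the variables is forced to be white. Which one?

x_7

Among the 8 variables, brown fits only x_6 (and all 8 values in {black, brown, grey, orange, purple, red, teal, white} must be used), so x_6 = brown.
The 7 still-open variables together cover exactly {black, grey, orange, purple, red, teal, white} — 7 values for 7 variables — and orange appears only in x_4's list, so x_4 = orange.
Among the 6 still-open variables, teal fits only x_3 (and all 6 values in {black, grey, purple, red, teal, white} must be used), so x_3 = teal.
The 5 still-open variables draw from only 5 values {black, grey, purple, red, white}, so each is used; only x_7 can be white, hence x_7 = white.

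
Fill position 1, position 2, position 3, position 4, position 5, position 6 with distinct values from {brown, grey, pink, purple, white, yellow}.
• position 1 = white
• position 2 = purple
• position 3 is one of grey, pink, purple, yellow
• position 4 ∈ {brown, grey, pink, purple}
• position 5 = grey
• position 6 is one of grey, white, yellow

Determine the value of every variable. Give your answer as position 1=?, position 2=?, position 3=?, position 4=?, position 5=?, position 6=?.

position 1 must be white (only option left). Remove white from position 6.
That leaves position 2 = purple. So position 3, position 4 can't be purple.
position 5 has just one choice, so position 5 = grey. So position 3, position 4, position 6 can't be grey.
That leaves position 6 = yellow. Eliminate yellow elsewhere: position 3.
That leaves position 3 = pink. Strike pink from position 4.
position 4's domain is down to {brown}, so position 4 = brown.

position 1=white, position 2=purple, position 3=pink, position 4=brown, position 5=grey, position 6=yellow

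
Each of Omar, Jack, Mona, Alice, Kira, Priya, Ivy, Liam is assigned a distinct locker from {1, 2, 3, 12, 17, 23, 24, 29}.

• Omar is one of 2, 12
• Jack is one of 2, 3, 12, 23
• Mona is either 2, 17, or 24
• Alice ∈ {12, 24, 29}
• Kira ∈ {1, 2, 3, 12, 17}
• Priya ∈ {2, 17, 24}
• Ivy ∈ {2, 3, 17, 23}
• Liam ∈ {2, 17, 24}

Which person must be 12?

Omar

Among the 8 variables, 1 fits only Kira (and all 8 values in {1, 2, 3, 12, 17, 23, 24, 29} must be used), so Kira = 1.
The 7 still-open variables draw from only 7 values {2, 3, 12, 17, 23, 24, 29}, so each is used; only Alice can be 29, hence Alice = 29.
Mona, Priya, Liam between them cover only {2, 17, 24} — a naked triple. Remove those values from Omar, Jack, Ivy.
So 12 goes to Omar.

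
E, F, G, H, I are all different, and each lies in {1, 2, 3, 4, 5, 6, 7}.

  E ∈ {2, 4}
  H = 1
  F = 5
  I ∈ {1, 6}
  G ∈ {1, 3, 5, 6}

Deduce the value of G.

F's domain is down to {5}, so F = 5. So G can't be 5.
That leaves H = 1. So G, I can't be 1.
That leaves I = 6. So G can't be 6.
So G = 3.

3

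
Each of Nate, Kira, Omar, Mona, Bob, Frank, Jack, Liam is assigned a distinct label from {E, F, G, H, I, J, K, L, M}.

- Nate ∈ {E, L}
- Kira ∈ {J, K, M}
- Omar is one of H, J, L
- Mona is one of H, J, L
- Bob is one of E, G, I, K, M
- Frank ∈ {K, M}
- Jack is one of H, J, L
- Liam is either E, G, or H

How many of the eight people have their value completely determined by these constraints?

The 8 variables together cover exactly {E, G, H, I, J, K, L, M} — 8 values for 8 variables — and I appears only in Bob's list, so Bob = I.
The 7 still-open variables draw from only 7 values {E, G, H, J, K, L, M}, so each is used; only Liam can be G, hence Liam = G.
The 6 still-open variables together cover exactly {E, H, J, K, L, M} — 6 values for 6 variables — and E appears only in Nate's list, so Nate = E.
Omar, Mona, Jack share exactly the 3 values {H, J, L}; by pigeonhole those values go to them, so strike H, J, L from Kira.
Determined: Nate=E, Bob=I, Liam=G. The other people each still have more than one consistent value. That makes 3.

3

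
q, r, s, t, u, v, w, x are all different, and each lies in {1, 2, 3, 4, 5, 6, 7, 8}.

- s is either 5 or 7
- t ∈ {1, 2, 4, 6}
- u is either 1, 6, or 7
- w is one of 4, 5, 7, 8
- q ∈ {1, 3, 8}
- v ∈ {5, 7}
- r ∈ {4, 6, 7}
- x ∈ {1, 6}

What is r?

4

The 8 variables draw from only 8 values {1, 2, 3, 4, 5, 6, 7, 8}, so each is used; only t can be 2, hence t = 2.
Among the 7 still-open variables, 3 fits only q (and all 7 values in {1, 3, 4, 5, 6, 7, 8} must be used), so q = 3.
Among the 6 still-open variables, 8 fits only w (and all 6 values in {1, 4, 5, 6, 7, 8} must be used), so w = 8.
The 5 still-open variables draw from only 5 values {1, 4, 5, 6, 7}, so each is used; only r can be 4, hence r = 4.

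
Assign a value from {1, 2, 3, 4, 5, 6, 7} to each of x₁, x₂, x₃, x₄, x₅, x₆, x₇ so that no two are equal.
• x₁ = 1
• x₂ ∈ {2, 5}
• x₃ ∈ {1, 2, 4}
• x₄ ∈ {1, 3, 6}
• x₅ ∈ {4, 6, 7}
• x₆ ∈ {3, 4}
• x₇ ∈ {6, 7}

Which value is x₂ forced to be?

x₁ has just one choice, so x₁ = 1. Remove 1 from x₃, x₄.
The 6 still-open variables draw from only 6 values {2, 3, 4, 5, 6, 7}, so each is used; only x₂ can be 5, hence x₂ = 5.

5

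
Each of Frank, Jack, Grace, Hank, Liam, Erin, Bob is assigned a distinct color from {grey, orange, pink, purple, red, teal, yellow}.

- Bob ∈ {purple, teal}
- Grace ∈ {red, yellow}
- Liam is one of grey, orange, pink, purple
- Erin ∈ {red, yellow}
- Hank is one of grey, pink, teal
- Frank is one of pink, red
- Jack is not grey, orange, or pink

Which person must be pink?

Frank

The 7 variables together cover exactly {grey, orange, pink, purple, red, teal, yellow} — 7 values for 7 variables — and orange appears only in Liam's list, so Liam = orange.
The 6 still-open variables draw from only 6 values {grey, pink, purple, red, teal, yellow}, so each is used; only Hank can be grey, hence Hank = grey.
Among the 5 still-open variables, pink fits only Frank (and all 5 values in {pink, purple, red, teal, yellow} must be used), so Frank = pink.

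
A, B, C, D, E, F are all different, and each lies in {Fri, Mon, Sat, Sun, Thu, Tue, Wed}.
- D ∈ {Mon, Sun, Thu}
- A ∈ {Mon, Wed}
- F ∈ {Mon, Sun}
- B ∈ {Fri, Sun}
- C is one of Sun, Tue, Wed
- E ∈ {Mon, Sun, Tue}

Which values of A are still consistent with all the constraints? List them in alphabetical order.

The 6 variables draw from only 6 values {Fri, Mon, Sun, Thu, Tue, Wed}, so each is used; only B can be Fri, hence B = Fri.
The 5 still-open variables together cover exactly {Mon, Sun, Thu, Tue, Wed} — 5 values for 5 variables — and Thu appears only in D's list, so D = Thu.
No further eliminations apply; A can still be any of Mon, Wed.

Mon, Wed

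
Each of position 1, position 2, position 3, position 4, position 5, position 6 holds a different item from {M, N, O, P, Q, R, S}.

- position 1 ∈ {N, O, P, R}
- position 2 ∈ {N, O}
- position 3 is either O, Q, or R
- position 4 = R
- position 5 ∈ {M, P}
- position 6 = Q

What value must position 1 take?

position 4's domain is down to {R}, so position 4 = R. Eliminate R elsewhere: position 1, position 3.
position 6 must be Q (only option left). Strike Q from position 3.
position 3 must be O (only option left). Eliminate O elsewhere: position 1, position 2.
position 2's domain is down to {N}, so position 2 = N. Strike N from position 1.
So position 1 = P.

P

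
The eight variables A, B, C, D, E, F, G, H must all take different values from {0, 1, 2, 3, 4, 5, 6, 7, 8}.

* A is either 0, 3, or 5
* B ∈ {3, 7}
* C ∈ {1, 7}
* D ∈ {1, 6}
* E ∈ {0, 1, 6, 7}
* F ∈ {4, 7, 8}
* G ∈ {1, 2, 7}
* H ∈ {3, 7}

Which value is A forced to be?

5

The 2 variables B and H are confined to {3, 7}, which locks those values in; drop them from A, C, E, F, G.
C's domain is down to {1}, so C = 1. So D, E, G can't be 1.
D must be 6 (only option left). Eliminate 6 elsewhere: E.
E must be 0 (only option left). Strike 0 from A.
So A = 5.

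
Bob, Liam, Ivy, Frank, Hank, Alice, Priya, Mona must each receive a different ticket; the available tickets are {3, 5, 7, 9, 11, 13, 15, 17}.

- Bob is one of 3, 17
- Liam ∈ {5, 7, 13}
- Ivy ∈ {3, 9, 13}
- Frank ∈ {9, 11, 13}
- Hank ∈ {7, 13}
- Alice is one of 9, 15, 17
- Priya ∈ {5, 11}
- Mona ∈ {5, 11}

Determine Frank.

The 8 variables together cover exactly {3, 5, 7, 9, 11, 13, 15, 17} — 8 values for 8 variables — and 15 appears only in Alice's list, so Alice = 15.
The 7 still-open variables draw from only 7 values {3, 5, 7, 9, 11, 13, 17}, so each is used; only Bob can be 17, hence Bob = 17.
The 6 still-open variables together cover exactly {3, 5, 7, 9, 11, 13} — 6 values for 6 variables — and 3 appears only in Ivy's list, so Ivy = 3.
The 5 still-open variables draw from only 5 values {5, 7, 9, 11, 13}, so each is used; only Frank can be 9, hence Frank = 9.

9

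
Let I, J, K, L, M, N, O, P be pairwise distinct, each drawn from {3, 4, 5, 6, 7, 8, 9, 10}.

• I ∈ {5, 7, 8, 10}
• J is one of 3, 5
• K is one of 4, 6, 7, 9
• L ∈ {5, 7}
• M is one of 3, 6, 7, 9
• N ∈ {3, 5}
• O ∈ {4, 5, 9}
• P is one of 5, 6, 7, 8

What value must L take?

The 8 variables together cover exactly {3, 4, 5, 6, 7, 8, 9, 10} — 8 values for 8 variables — and 10 appears only in I's list, so I = 10.
The 7 still-open variables together cover exactly {3, 4, 5, 6, 7, 8, 9} — 7 values for 7 variables — and 8 appears only in P's list, so P = 8.
J and N between them cover only {3, 5} — a naked pair. Remove those values from L, M, O.
So L = 7.

7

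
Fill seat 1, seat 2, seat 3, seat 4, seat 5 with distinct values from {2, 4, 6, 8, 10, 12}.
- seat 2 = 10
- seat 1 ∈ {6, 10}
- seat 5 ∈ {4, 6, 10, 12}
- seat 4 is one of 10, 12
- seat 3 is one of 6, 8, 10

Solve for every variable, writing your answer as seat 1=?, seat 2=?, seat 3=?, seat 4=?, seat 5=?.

seat 1=6, seat 2=10, seat 3=8, seat 4=12, seat 5=4

seat 2 must be 10 (only option left). Strike 10 from seat 1, seat 3, seat 4, seat 5.
That leaves seat 4 = 12. So seat 5 can't be 12.
That leaves seat 1 = 6. Remove 6 from seat 3, seat 5.
That leaves seat 3 = 8.
seat 5's domain is down to {4}, so seat 5 = 4.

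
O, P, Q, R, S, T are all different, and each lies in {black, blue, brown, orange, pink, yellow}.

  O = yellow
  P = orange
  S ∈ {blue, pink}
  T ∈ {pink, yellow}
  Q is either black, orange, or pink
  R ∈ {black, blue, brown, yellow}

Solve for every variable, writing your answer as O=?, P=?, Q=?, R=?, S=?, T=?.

O=yellow, P=orange, Q=black, R=brown, S=blue, T=pink

O must be yellow (only option left). So R, T can't be yellow.
That leaves P = orange. Strike orange from Q.
T has just one choice, so T = pink. Remove pink from Q, S.
Q has just one choice, so Q = black. Remove black from R.
S must be blue (only option left). So R can't be blue.
R must be brown (only option left).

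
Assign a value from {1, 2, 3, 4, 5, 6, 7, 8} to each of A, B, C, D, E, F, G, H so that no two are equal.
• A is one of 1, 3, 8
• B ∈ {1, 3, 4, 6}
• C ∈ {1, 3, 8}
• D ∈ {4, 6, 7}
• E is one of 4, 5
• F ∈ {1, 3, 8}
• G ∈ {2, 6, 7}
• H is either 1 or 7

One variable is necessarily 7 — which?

H

Among the 8 variables, 2 fits only G (and all 8 values in {1, 2, 3, 4, 5, 6, 7, 8} must be used), so G = 2.
The 7 still-open variables together cover exactly {1, 3, 4, 5, 6, 7, 8} — 7 values for 7 variables — and 5 appears only in E's list, so E = 5.
A, C, F between them cover only {1, 3, 8} — a naked triple. Remove those values from B, H.
So 7 goes to H.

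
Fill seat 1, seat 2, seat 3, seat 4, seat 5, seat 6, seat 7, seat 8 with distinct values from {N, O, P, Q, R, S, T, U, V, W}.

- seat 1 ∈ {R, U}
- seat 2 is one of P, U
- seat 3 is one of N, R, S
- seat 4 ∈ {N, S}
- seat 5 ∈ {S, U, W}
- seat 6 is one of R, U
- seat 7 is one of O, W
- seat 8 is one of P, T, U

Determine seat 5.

W

Among the 8 variables, O fits only seat 7 (and all 8 values in {N, O, P, R, S, T, U, W} must be used), so seat 7 = O.
Among the 7 still-open variables, T fits only seat 8 (and all 7 values in {N, P, R, S, T, U, W} must be used), so seat 8 = T.
The 6 still-open variables together cover exactly {N, P, R, S, U, W} — 6 values for 6 variables — and P appears only in seat 2's list, so seat 2 = P.
Among the 5 still-open variables, W fits only seat 5 (and all 5 values in {N, R, S, U, W} must be used), so seat 5 = W.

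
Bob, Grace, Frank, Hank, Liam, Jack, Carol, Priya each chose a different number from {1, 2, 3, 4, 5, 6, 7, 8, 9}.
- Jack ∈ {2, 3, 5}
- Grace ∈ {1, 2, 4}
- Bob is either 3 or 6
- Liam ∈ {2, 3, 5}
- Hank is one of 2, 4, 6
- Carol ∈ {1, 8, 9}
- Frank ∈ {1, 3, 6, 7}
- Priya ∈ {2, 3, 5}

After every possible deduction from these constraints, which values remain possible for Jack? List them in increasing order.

Liam, Jack, Priya share exactly the 3 values {2, 3, 5}; by pigeonhole those values go to them, so strike 2, 3, 5 from Bob, Grace, Frank, Hank.
That leaves Bob = 6. So Frank, Hank can't be 6.
Hank must be 4 (only option left). Strike 4 from Grace.
That leaves Grace = 1. Eliminate 1 elsewhere: Frank, Carol.
Frank must be 7 (only option left).
No further eliminations apply; Jack can still be any of 2, 3, 5.

2, 3, 5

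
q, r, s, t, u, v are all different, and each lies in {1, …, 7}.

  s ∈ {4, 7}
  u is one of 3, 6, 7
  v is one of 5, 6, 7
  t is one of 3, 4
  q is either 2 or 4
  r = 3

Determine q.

2

r's domain is down to {3}, so r = 3. Strike 3 from t, u.
t must be 4 (only option left). Eliminate 4 elsewhere: q, s.
So q = 2.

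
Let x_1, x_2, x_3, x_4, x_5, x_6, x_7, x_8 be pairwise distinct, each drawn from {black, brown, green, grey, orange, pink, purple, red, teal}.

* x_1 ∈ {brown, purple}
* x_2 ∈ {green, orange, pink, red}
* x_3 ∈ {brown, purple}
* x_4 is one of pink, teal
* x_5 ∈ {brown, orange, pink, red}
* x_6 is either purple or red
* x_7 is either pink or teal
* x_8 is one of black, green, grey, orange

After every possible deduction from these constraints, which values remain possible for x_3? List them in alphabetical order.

brown, purple

The 2 variables x_1 and x_3 are confined to {brown, purple}, which locks those values in; drop them from x_5, x_6.
x_6 has just one choice, so x_6 = red. So x_2, x_5 can't be red.
x_4 and x_7 share exactly the 2 values {pink, teal}; by pigeonhole those values go to them, so strike pink, teal from x_2, x_5.
That leaves x_5 = orange. Eliminate orange elsewhere: x_2, x_8.
That leaves x_2 = green. Eliminate green elsewhere: x_8.
No further eliminations apply; x_3 can still be any of brown, purple.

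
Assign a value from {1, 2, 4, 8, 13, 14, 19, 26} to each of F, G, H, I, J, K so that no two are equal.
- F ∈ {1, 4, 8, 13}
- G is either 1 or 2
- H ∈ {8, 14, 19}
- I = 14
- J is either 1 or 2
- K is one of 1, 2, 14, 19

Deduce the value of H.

8

I's domain is down to {14}, so I = 14. Remove 14 from H, K.
The 2 variables G and J are confined to {1, 2}, which locks those values in; drop them from F, K.
That leaves K = 19. Eliminate 19 elsewhere: H.
So H = 8.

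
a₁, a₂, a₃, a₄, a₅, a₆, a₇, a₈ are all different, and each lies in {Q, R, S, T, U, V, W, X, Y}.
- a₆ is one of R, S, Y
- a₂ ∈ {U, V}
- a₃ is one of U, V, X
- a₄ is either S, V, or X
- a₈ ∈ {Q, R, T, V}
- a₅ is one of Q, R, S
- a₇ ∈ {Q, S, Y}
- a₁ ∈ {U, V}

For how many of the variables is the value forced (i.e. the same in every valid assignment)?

3

The 8 variables together cover exactly {Q, R, S, T, U, V, X, Y} — 8 values for 8 variables — and T appears only in a₈'s list, so a₈ = T.
a₁ and a₂ share exactly the 2 values {U, V}; by pigeonhole those values go to them, so strike U, V from a₃, a₄.
a₃'s domain is down to {X}, so a₃ = X. Remove X from a₄.
That leaves a₄ = S. Remove S from a₅, a₆, a₇.
Determined: a₃=X, a₄=S, a₈=T. The other variables each still have more than one consistent value. That makes 3.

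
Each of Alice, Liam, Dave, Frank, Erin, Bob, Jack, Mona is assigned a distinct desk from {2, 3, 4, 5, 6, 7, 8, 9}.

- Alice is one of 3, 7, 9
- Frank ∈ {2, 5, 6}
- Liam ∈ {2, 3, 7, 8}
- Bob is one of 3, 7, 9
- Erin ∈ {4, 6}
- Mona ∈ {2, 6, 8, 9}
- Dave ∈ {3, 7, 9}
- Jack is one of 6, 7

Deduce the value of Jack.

The 8 variables together cover exactly {2, 3, 4, 5, 6, 7, 8, 9} — 8 values for 8 variables — and 4 appears only in Erin's list, so Erin = 4.
The 7 still-open variables together cover exactly {2, 3, 5, 6, 7, 8, 9} — 7 values for 7 variables — and 5 appears only in Frank's list, so Frank = 5.
The 3 variables Alice, Dave, Bob are confined to {3, 7, 9}, which locks those values in; drop them from Liam, Jack, Mona.
So Jack = 6.

6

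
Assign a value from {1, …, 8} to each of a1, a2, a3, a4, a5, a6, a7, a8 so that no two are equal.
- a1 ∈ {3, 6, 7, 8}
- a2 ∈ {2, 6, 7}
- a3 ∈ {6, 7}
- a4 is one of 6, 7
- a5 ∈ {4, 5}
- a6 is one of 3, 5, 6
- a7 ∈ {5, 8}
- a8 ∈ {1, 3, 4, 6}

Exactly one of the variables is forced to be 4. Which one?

The 8 variables draw from only 8 values {1, 2, 3, 4, 5, 6, 7, 8}, so each is used; only a8 can be 1, hence a8 = 1.
The 7 still-open variables together cover exactly {2, 3, 4, 5, 6, 7, 8} — 7 values for 7 variables — and 2 appears only in a2's list, so a2 = 2.
The 6 still-open variables draw from only 6 values {3, 4, 5, 6, 7, 8}, so each is used; only a5 can be 4, hence a5 = 4.

a5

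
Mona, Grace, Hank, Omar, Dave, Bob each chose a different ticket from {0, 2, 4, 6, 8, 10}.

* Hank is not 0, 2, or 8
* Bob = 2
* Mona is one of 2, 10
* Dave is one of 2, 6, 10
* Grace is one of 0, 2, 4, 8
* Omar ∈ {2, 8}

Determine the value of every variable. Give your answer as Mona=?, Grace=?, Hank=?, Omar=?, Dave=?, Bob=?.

Mona=10, Grace=0, Hank=4, Omar=8, Dave=6, Bob=2

Bob must be 2 (only option left). Eliminate 2 elsewhere: Mona, Grace, Omar, Dave.
Mona must be 10 (only option left). Strike 10 from Hank, Dave.
Omar has just one choice, so Omar = 8. Strike 8 from Grace.
Dave must be 6 (only option left). Remove 6 from Hank.
Hank's domain is down to {4}, so Hank = 4. Remove 4 from Grace.
Grace's domain is down to {0}, so Grace = 0.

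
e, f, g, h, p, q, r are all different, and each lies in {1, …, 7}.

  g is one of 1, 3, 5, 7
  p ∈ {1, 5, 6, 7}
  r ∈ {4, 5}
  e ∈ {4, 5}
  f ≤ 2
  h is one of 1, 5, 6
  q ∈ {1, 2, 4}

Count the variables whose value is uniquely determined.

The 7 variables draw from only 7 values {1, 2, 3, 4, 5, 6, 7}, so each is used; only g can be 3, hence g = 3.
Among the 6 still-open variables, 7 fits only p (and all 6 values in {1, 2, 4, 5, 6, 7} must be used), so p = 7.
Among the 5 still-open variables, 6 fits only h (and all 5 values in {1, 2, 4, 5, 6} must be used), so h = 6.
e and r between them cover only {4, 5} — a naked pair. Remove those values from q.
Determined: g=3, h=6, p=7. The other variables each still have more than one consistent value. That makes 3.

3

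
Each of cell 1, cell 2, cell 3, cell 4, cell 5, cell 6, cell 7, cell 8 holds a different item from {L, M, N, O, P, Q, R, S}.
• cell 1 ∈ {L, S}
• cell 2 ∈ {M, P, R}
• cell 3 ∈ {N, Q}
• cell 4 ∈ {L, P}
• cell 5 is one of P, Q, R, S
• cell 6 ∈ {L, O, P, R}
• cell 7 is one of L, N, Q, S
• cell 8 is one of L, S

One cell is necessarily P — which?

cell 4

The 8 variables together cover exactly {L, M, N, O, P, Q, R, S} — 8 values for 8 variables — and M appears only in cell 2's list, so cell 2 = M.
The 7 still-open variables together cover exactly {L, N, O, P, Q, R, S} — 7 values for 7 variables — and O appears only in cell 6's list, so cell 6 = O.
The 6 still-open variables draw from only 6 values {L, N, P, Q, R, S}, so each is used; only cell 5 can be R, hence cell 5 = R.
The 5 still-open variables together cover exactly {L, N, P, Q, S} — 5 values for 5 variables — and P appears only in cell 4's list, so cell 4 = P.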